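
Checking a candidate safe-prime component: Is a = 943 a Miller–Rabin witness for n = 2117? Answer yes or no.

yes

n − 1 = 2116 = 2^2 · 529, so s = 2 and d = 529.
x_0 = 943^529 mod 2117 = 1806.
x_0 is neither 1 nor 2116, so continue squaring.
x_1 = 1806^2 mod 2117 = 1456.
Reached i = s−1 = 1 without hitting −1: 943 is a Miller–Rabin witness and 2117 is composite.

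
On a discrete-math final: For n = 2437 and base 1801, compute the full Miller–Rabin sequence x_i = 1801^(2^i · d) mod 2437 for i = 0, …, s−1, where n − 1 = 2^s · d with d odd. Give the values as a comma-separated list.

n − 1 = 2436 = 2^2 · 609, so s = 2 and d = 609.
x_0 = 1801^609 mod 2437 = 1.
x_1 = 1^2 mod 2437 = 1.

1, 1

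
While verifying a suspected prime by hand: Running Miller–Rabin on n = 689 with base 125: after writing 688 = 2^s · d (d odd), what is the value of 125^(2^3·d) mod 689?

417

n − 1 = 688 = 2^4 · 43, so s = 4 and d = 43.
x_0 = 125^43 mod 689 = 551.
x_1 = 551^2 mod 689 = 441.
x_2 = 441^2 mod 689 = 183.
x_3 = 183^2 mod 689 = 417.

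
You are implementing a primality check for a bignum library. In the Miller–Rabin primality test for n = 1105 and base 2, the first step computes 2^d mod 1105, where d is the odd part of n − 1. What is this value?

n − 1 = 1104 = 2^4 · 69, so s = 4 and d = 69.
2^69 mod 1105 = 967.

967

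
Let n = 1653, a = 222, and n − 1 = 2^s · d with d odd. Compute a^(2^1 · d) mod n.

579

n − 1 = 1652 = 2^2 · 413, so s = 2 and d = 413.
x_0 = 222^413 mod 1653 = 858.
x_1 = 858^2 mod 1653 = 579.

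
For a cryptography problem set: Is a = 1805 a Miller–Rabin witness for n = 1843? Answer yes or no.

yes

n − 1 = 1842 = 2^1 · 921, so s = 1 and d = 921.
Repeated squaring mod 1843: 1805^1 ≡ 1805, 1805^2 ≡ 1444, 1805^4 ≡ 703, 1805^8 ≡ 285, 1805^16 ≡ 133, 1805^32 ≡ 1102, 1805^64 ≡ 1710, 1805^128 ≡ 1102, 1805^256 ≡ 1710, 1805^512 ≡ 1102.
921 = 512 + 256 + 128 + 16 + 8 + 1, so 1805^921 ≡ 1102·1710·1102·133·285·1805 ≡ 1615 (mod 1843).
x_0 = 1805^921 mod 1843 = 1615.
x_0 ∉ {1, 1842} and s = 1, so 1805 is a Miller–Rabin witness and 1843 is composite.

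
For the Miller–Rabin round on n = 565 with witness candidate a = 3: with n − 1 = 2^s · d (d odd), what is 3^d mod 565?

68

n − 1 = 564 = 2^2 · 141, so s = 2 and d = 141.
3^141 mod 565 = 68.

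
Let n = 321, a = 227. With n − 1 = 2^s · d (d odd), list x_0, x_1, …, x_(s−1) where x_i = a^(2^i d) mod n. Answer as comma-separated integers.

n − 1 = 320 = 2^6 · 5, so s = 6 and d = 5.
x_0 = 227^5 mod 321 = 110.
x_1 = 110^2 mod 321 = 223.
x_2 = 223^2 mod 321 = 295.
x_3 = 295^2 mod 321 = 34.
x_4 = 34^2 mod 321 = 193.
x_5 = 193^2 mod 321 = 13.

110, 223, 295, 34, 193, 13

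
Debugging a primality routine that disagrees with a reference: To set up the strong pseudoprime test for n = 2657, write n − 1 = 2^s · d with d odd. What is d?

83

Halving: 2656 → 1328 → 664 → 332 → 166 → 83; 83 is odd.
So 2656 = 2^5 · 83.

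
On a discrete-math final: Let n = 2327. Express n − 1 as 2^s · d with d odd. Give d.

1163

Halving: 2326 → 1163; 1163 is odd.
So 2326 = 2^1 · 1163.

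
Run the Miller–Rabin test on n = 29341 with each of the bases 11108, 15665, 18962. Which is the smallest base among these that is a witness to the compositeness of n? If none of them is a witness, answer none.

15665

n − 1 = 29340 = 2^2 · 7335, so s = 2 and d = 7335.
Base 11108: x_0 = 11108^7335 mod 29341 = 7431. x_0 is neither 1 nor 29340, so continue squaring. x_1 = 7431^2 mod 29341 = 29340. x_1 ≡ −1, so 11108 is not a witness.
Base 15665: x_0 = 15665^7335 mod 29341 = 20800. x_0 is neither 1 nor 29340, so continue squaring. x_1 = 20800^2 mod 29341 = 6955. Reached i = s−1 = 1 without hitting −1: 15665 is a Miller–Rabin witness and 29341 is composite.
Base 18962: x_0 = 18962^7335 mod 29341 = 18543. x_0 is neither 1 nor 29340, so continue squaring. x_1 = 18543^2 mod 29341 = 25011. Reached i = s−1 = 1 without hitting −1: 18962 is a Miller–Rabin witness and 29341 is composite.
The smallest witness among the given bases is 15665.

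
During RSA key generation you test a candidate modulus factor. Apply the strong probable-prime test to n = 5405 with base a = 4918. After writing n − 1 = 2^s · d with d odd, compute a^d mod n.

2172

n − 1 = 5404 = 2^2 · 1351, so s = 2 and d = 1351.
Repeated squaring mod 5405: 4918^1 ≡ 4918, 4918^2 ≡ 4754, 4918^4 ≡ 2211, 4918^8 ≡ 2401, 4918^16 ≡ 3071, 4918^32 ≡ 4721, 4918^64 ≡ 3026, 4918^128 ≡ 606, 4918^256 ≡ 5101, 4918^512 ≡ 531, 4918^1024 ≡ 901.
1351 = 1024 + 256 + 64 + 4 + 2 + 1, so 4918^1351 ≡ 901·5101·3026·2211·4754·4918 ≡ 2172 (mod 5405).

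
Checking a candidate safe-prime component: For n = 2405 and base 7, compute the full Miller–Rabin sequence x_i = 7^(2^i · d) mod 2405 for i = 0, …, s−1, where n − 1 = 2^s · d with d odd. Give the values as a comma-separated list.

n − 1 = 2404 = 2^2 · 601, so s = 2 and d = 601.
x_0 = 7^601 mod 2405 = 2217.
x_1 = 2217^2 mod 2405 = 1674.

2217, 1674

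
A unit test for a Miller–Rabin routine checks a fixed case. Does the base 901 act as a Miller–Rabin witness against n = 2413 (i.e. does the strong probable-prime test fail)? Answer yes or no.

yes

n − 1 = 2412 = 2^2 · 603, so s = 2 and d = 603.
By repeated squaring, 901^603 ≡ 2222 (mod 2413).
x_0 = 901^603 mod 2413 = 2222.
x_0 is neither 1 nor 2412, so continue squaring.
x_1 = 2222^2 mod 2413 = 286.
Reached i = s−1 = 1 without hitting −1: 901 is a Miller–Rabin witness and 2413 is composite.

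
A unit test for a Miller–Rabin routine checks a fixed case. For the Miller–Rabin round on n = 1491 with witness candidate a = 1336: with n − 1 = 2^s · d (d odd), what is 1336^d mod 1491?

n − 1 = 1490 = 2^1 · 745, so s = 1 and d = 745.
1336^745 mod 1491 = 517.

517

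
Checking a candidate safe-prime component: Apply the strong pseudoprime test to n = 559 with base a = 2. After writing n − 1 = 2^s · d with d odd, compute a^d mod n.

n − 1 = 558 = 2^1 · 279, so s = 1 and d = 279.
2^279 mod 559 = 151.

151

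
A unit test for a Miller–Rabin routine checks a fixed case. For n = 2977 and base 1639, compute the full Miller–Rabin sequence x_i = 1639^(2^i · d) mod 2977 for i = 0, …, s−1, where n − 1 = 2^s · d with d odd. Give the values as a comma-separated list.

859, 2562, 2536, 976, 2913

n − 1 = 2976 = 2^5 · 93, so s = 5 and d = 93.
x_0 = 1639^93 mod 2977 = 859.
x_1 = 859^2 mod 2977 = 2562.
x_2 = 2562^2 mod 2977 = 2536.
x_3 = 2536^2 mod 2977 = 976.
x_4 = 976^2 mod 2977 = 2913.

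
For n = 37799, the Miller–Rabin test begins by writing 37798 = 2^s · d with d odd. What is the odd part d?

18899

Halving: 37798 → 18899; 18899 is odd.
So 37798 = 2^1 · 18899.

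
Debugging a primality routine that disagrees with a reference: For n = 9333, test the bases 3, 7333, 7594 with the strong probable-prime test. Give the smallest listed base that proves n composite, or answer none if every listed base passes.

3

n − 1 = 9332 = 2^2 · 2333, so s = 2 and d = 2333.
Base 3: x_0 = 3^2333 mod 9333 = 7713. x_0 is neither 1 nor 9332, so continue squaring. x_1 = 7713^2 mod 9333 = 1827. Reached i = s−1 = 1 without hitting −1: 3 is a Miller–Rabin witness and 9333 is composite.
Base 7333: x_0 = 7333^2333 mod 9333 = 8221. x_0 is neither 1 nor 9332, so continue squaring. x_1 = 8221^2 mod 9333 = 4588. Reached i = s−1 = 1 without hitting −1: 7333 is a Miller–Rabin witness and 9333 is composite.
Base 7594: x_0 = 7594^2333 mod 9333 = 7375. x_0 is neither 1 nor 9332, so continue squaring. x_1 = 7375^2 mod 9333 = 7234. Reached i = s−1 = 1 without hitting −1: 7594 is a Miller–Rabin witness and 9333 is composite.
The smallest witness among the given bases is 3.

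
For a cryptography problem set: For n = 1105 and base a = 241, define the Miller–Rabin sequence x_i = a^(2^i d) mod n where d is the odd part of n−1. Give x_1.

n − 1 = 1104 = 2^4 · 69, so s = 4 and d = 69.
x_0 = 241^69 mod 1105 = 736.
x_1 = 736^2 mod 1105 = 246.

246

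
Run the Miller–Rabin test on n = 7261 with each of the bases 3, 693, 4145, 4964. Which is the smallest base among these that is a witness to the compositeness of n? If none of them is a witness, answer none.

3

n − 1 = 7260 = 2^2 · 1815, so s = 2 and d = 1815.
Base 3: x_0 = 3^1815 mod 7261 = 5948. x_0 is neither 1 nor 7260, so continue squaring. x_1 = 5948^2 mod 7261 = 3112. Reached i = s−1 = 1 without hitting −1: 3 is a Miller–Rabin witness and 7261 is composite.
Base 693: x_0 = 693^1815 mod 7261 = 3046. x_0 is neither 1 nor 7260, so continue squaring. x_1 = 3046^2 mod 7261 = 5819. Reached i = s−1 = 1 without hitting −1: 693 is a Miller–Rabin witness and 7261 is composite.
Base 4145: x_0 = 4145^1815 mod 7261 = 4177. x_0 is neither 1 nor 7260, so continue squaring. x_1 = 4177^2 mod 7261 = 6407. Reached i = s−1 = 1 without hitting −1: 4145 is a Miller–Rabin witness and 7261 is composite.
Base 4964: x_0 = 4964^1815 mod 7261 = 976. x_0 is neither 1 nor 7260, so continue squaring. x_1 = 976^2 mod 7261 = 1385. Reached i = s−1 = 1 without hitting −1: 4964 is a Miller–Rabin witness and 7261 is composite.
The smallest witness among the given bases is 3.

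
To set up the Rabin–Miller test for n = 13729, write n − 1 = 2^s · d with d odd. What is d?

429

Halving: 13728 → 6864 → 3432 → 1716 → 858 → 429; 429 is odd.
So 13728 = 2^5 · 429.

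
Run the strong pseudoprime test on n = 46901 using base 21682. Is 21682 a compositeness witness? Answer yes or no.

no

n − 1 = 46900 = 2^2 · 11725, so s = 2 and d = 11725.
x_0 = 21682^11725 mod 46901 = 1.
x_0 = 1, so 21682 is not a witness.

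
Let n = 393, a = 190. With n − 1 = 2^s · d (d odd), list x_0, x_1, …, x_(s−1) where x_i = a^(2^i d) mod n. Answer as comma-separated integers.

n − 1 = 392 = 2^3 · 49, so s = 3 and d = 49.
x_0 = 190^49 mod 393 = 277.
x_1 = 277^2 mod 393 = 94.
x_2 = 94^2 mod 393 = 190.

277, 94, 190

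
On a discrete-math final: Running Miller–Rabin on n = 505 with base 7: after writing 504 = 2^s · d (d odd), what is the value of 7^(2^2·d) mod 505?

n − 1 = 504 = 2^3 · 63, so s = 3 and d = 63.
x_0 = 7^63 mod 505 = 228.
x_1 = 228^2 mod 505 = 474.
x_2 = 474^2 mod 505 = 456.

456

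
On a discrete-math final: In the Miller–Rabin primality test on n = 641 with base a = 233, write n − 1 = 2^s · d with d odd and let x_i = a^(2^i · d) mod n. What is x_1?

16

n − 1 = 640 = 2^7 · 5, so s = 7 and d = 5.
By repeated squaring, 233^5 ≡ 4 (mod 641).
x_0 = 4.
x_1 = 4^2 mod 641 = 16.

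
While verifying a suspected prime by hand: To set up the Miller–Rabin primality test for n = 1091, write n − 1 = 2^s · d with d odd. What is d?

Halving: 1090 → 545; 545 is odd.
So 1090 = 2^1 · 545.

545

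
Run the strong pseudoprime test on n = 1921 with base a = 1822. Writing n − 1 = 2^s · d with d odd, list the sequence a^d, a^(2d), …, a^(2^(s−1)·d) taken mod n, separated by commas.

890, 648, 1126, 16, 256, 222, 1259

n − 1 = 1920 = 2^7 · 15, so s = 7 and d = 15.
x_0 = 1822^15 mod 1921 = 890.
x_1 = 890^2 mod 1921 = 648.
x_2 = 648^2 mod 1921 = 1126.
x_3 = 1126^2 mod 1921 = 16.
x_4 = 16^2 mod 1921 = 256.
x_5 = 256^2 mod 1921 = 222.
x_6 = 222^2 mod 1921 = 1259.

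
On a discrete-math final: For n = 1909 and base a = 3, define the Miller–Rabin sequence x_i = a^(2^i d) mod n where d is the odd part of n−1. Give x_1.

n − 1 = 1908 = 2^2 · 477, so s = 2 and d = 477.
x_0 = 3^477 mod 1909 = 1323.
x_1 = 1323^2 mod 1909 = 1685.

1685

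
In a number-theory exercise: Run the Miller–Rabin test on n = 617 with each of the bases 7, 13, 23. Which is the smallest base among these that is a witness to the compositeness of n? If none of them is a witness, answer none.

n − 1 = 616 = 2^3 · 77, so s = 3 and d = 77.
Base 7: x_0 = 7^77 mod 617 = 423. x_0 is neither 1 nor 616, so continue squaring. x_1 = 423^2 mod 617 = 616. x_1 ≡ −1, so 7 is not a witness.
Base 13: x_0 = 13^77 mod 617 = 139. x_0 is neither 1 nor 616, so continue squaring. x_1 = 139^2 mod 617 = 194. x_2 = 194^2 mod 617 = 616. x_2 ≡ −1, so 13 is not a witness.
Base 23: x_0 = 23^77 mod 617 = 139. x_0 is neither 1 nor 616, so continue squaring. x_1 = 139^2 mod 617 = 194. x_2 = 194^2 mod 617 = 616. x_2 ≡ −1, so 23 is not a witness.
No listed base is a witness for 617.

none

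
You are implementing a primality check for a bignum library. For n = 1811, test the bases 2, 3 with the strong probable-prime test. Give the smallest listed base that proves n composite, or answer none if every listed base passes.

n − 1 = 1810 = 2^1 · 905, so s = 1 and d = 905.
Base 2: x_0 = 2^905 mod 1811 = 1810. x_0 = 1810 ≡ −1, so 2 is not a witness.
Base 3: x_0 = 3^905 mod 1811 = 1. x_0 = 1, so 3 is not a witness.
No listed base is a witness for 1811.

none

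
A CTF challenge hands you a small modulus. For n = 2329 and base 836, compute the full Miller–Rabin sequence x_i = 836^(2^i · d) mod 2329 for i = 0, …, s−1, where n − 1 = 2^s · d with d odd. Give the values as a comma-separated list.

78, 1426, 259

n − 1 = 2328 = 2^3 · 291, so s = 3 and d = 291.
x_0 = 836^291 mod 2329 = 78.
x_1 = 78^2 mod 2329 = 1426.
x_2 = 1426^2 mod 2329 = 259.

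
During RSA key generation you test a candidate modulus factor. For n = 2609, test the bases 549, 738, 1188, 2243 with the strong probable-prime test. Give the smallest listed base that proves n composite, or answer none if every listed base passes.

n − 1 = 2608 = 2^4 · 163, so s = 4 and d = 163.
Base 549: x_0 = 549^163 mod 2609 = 1. x_0 = 1, so 549 is not a witness.
Base 738: x_0 = 738^163 mod 2609 = 2037. x_0 is neither 1 nor 2608, so continue squaring. x_1 = 2037^2 mod 2609 = 1059. x_2 = 1059^2 mod 2609 = 2220. x_3 = 2220^2 mod 2609 = 2608. x_3 ≡ −1, so 738 is not a witness.
Base 1188: x_0 = 1188^163 mod 2609 = 271. x_0 is neither 1 nor 2608, so continue squaring. x_1 = 271^2 mod 2609 = 389. x_2 = 389^2 mod 2609 = 2608. x_2 ≡ −1, so 1188 is not a witness.
Base 2243: x_0 = 2243^163 mod 2609 = 743. x_0 is neither 1 nor 2608, so continue squaring. x_1 = 743^2 mod 2609 = 1550. x_2 = 1550^2 mod 2609 = 2220. x_3 = 2220^2 mod 2609 = 2608. x_3 ≡ −1, so 2243 is not a witness.
No listed base is a witness for 2609.

none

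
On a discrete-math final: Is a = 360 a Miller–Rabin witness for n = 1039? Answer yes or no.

n − 1 = 1038 = 2^1 · 519, so s = 1 and d = 519.
x_0 = 360^519 mod 1039 = 1.
x_0 = 1, so 360 is not a witness.

no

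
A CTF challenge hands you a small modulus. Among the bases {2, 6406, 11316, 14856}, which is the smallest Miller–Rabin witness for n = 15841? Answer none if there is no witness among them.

none

n − 1 = 15840 = 2^5 · 495, so s = 5 and d = 495.
Base 2: x_0 = 2^495 mod 15841 = 1. x_0 = 1, so 2 is not a witness.
Base 6406: x_0 = 6406^495 mod 15841 = 1. x_0 = 1, so 6406 is not a witness.
Base 11316: x_0 = 11316^495 mod 15841 = 1. x_0 = 1, so 11316 is not a witness.
Base 14856: x_0 = 14856^495 mod 15841 = 1. x_0 = 1, so 14856 is not a witness.
No listed base is a witness for 15841.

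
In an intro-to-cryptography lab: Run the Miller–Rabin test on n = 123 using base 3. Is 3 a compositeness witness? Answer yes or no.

yes

n − 1 = 122 = 2^1 · 61, so s = 1 and d = 61.
x_0 = 3^61 mod 123 = 120.
x_0 ∉ {1, 122} and s = 1, so 3 is a Miller–Rabin witness and 123 is composite.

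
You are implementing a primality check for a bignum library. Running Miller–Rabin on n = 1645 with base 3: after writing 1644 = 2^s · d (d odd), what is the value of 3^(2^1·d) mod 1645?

n − 1 = 1644 = 2^2 · 411, so s = 2 and d = 411.
Repeated squaring mod 1645: 3^1 ≡ 3, 3^2 ≡ 9, 3^4 ≡ 81, 3^8 ≡ 1626, 3^16 ≡ 361, 3^32 ≡ 366, 3^64 ≡ 711, 3^128 ≡ 506, 3^256 ≡ 1061.
411 = 256 + 128 + 16 + 8 + 2 + 1, so 3^411 ≡ 1061·506·361·1626·9·3 ≡ 1182 (mod 1645).
x_0 = 1182.
x_1 = 1182^2 mod 1645 = 519.

519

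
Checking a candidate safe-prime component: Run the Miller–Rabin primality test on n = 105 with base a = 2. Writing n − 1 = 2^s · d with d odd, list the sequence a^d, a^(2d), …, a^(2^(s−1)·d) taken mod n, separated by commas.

2, 4, 16

n − 1 = 104 = 2^3 · 13, so s = 3 and d = 13.
x_0 = 2^13 mod 105 = 2.
x_1 = 2^2 mod 105 = 4.
x_2 = 4^2 mod 105 = 16.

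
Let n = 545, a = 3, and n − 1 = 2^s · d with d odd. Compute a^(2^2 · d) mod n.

n − 1 = 544 = 2^5 · 17, so s = 5 and d = 17.
x_0 = 3^17 mod 545 = 233.
x_1 = 233^2 mod 545 = 334.
x_2 = 334^2 mod 545 = 376.

376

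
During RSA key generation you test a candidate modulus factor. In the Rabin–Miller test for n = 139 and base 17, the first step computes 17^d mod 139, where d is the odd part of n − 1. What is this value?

138

n − 1 = 138 = 2^1 · 69, so s = 1 and d = 69.
Repeated squaring mod 139: 17^1 ≡ 17, 17^2 ≡ 11, 17^4 ≡ 121, 17^8 ≡ 46, 17^16 ≡ 31, 17^32 ≡ 127, 17^64 ≡ 5.
69 = 64 + 4 + 1, so 17^69 ≡ 5·121·17 ≡ 138 (mod 139).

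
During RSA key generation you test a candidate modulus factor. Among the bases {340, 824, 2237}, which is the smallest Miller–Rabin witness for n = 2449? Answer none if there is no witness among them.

n − 1 = 2448 = 2^4 · 153, so s = 4 and d = 153.
Base 340: x_0 = 340^153 mod 2449 = 2448. x_0 = 2448 ≡ −1, so 340 is not a witness.
Base 824: x_0 = 824^153 mod 2449 = 2081. x_0 is neither 1 nor 2448, so continue squaring. x_1 = 2081^2 mod 2449 = 729. x_2 = 729^2 mod 2449 = 8. x_3 = 8^2 mod 2449 = 64. Reached i = s−1 = 3 without hitting −1: 824 is a Miller–Rabin witness and 2449 is composite.
Base 2237: x_0 = 2237^153 mod 2449 = 776. x_0 is neither 1 nor 2448, so continue squaring. x_1 = 776^2 mod 2449 = 2171. x_2 = 2171^2 mod 2449 = 1365. x_3 = 1365^2 mod 2449 = 1985. Reached i = s−1 = 3 without hitting −1: 2237 is a Miller–Rabin witness and 2449 is composite.
The smallest witness among the given bases is 824.

824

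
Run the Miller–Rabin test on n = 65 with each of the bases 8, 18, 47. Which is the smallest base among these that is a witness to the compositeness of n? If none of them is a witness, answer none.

n − 1 = 64 = 2^6 · 1, so s = 6 and d = 1.
Base 8: x_0 = 8^1 mod 65 = 8. x_0 is neither 1 nor 64, so continue squaring. x_1 = 8^2 mod 65 = 64. x_1 ≡ −1, so 8 is not a witness.
Base 18: x_0 = 18^1 mod 65 = 18. x_0 is neither 1 nor 64, so continue squaring. x_1 = 18^2 mod 65 = 64. x_1 ≡ −1, so 18 is not a witness.
Base 47: x_0 = 47^1 mod 65 = 47. x_0 is neither 1 nor 64, so continue squaring. x_1 = 47^2 mod 65 = 64. x_1 ≡ −1, so 47 is not a witness.
No listed base is a witness for 65.

none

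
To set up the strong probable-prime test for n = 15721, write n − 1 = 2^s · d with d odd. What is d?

Halving: 15720 → 7860 → 3930 → 1965; 1965 is odd.
So 15720 = 2^3 · 1965.

1965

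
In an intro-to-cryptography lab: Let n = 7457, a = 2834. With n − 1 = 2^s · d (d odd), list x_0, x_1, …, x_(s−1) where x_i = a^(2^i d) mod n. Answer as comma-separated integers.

5640, 5495, 1632, 1275, 7456

n − 1 = 7456 = 2^5 · 233, so s = 5 and d = 233.
x_0 = 2834^233 mod 7457 = 5640.
x_1 = 5640^2 mod 7457 = 5495.
x_2 = 5495^2 mod 7457 = 1632.
x_3 = 1632^2 mod 7457 = 1275.
x_4 = 1275^2 mod 7457 = 7456.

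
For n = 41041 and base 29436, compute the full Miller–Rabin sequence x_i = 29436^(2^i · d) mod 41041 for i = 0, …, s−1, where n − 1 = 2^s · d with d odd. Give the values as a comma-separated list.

n − 1 = 41040 = 2^4 · 2565, so s = 4 and d = 2565.
x_0 = 29436^2565 mod 41041 = 7799.
x_1 = 7799^2 mod 41041 = 1639.
x_2 = 1639^2 mod 41041 = 18656.
x_3 = 18656^2 mod 41041 = 18656.

7799, 1639, 18656, 18656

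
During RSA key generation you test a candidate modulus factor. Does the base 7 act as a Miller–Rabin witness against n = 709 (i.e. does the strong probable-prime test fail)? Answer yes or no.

n − 1 = 708 = 2^2 · 177, so s = 2 and d = 177.
x_0 = 7^177 mod 709 = 1.
x_0 = 1, so 7 is not a witness.

no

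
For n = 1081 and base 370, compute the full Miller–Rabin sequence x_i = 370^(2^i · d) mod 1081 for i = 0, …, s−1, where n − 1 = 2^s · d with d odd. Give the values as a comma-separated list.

n − 1 = 1080 = 2^3 · 135, so s = 3 and d = 135.
x_0 = 370^135 mod 1081 = 146.
x_1 = 146^2 mod 1081 = 777.
x_2 = 777^2 mod 1081 = 531.

146, 777, 531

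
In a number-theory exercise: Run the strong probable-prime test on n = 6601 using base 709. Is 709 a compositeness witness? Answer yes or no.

n − 1 = 6600 = 2^3 · 825, so s = 3 and d = 825.
x_0 = 709^825 mod 6601 = 3564.
x_0 is neither 1 nor 6600, so continue squaring.
x_1 = 3564^2 mod 6601 = 1772.
x_2 = 1772^2 mod 6601 = 4509.
Reached i = s−1 = 2 without hitting −1: 709 is a Miller–Rabin witness and 6601 is composite.

yes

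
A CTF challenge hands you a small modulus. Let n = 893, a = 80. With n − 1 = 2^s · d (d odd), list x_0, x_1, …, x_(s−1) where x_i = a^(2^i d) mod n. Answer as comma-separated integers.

139, 568

n − 1 = 892 = 2^2 · 223, so s = 2 and d = 223.
x_0 = 80^223 mod 893 = 139.
x_1 = 139^2 mod 893 = 568.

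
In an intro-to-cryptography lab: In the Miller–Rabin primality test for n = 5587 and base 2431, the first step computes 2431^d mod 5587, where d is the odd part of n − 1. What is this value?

2184

n − 1 = 5586 = 2^1 · 2793, so s = 1 and d = 2793.
2431^2793 mod 5587 = 2184.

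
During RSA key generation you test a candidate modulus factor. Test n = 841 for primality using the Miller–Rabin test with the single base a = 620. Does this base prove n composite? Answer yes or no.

no

n − 1 = 840 = 2^3 · 105, so s = 3 and d = 105.
By repeated squaring, 620^105 ≡ 800 (mod 841).
x_0 = 620^105 mod 841 = 800.
x_0 is neither 1 nor 840, so continue squaring.
x_1 = 800^2 mod 841 = 840.
x_1 ≡ −1, so 620 is not a witness.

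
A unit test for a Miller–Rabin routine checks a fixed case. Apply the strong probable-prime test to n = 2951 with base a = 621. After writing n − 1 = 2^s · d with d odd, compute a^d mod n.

147

n − 1 = 2950 = 2^1 · 1475, so s = 1 and d = 1475.
Repeated squaring mod 2951: 621^1 ≡ 621, 621^2 ≡ 2011, 621^4 ≡ 1251, 621^8 ≡ 971, 621^16 ≡ 1472, 621^32 ≡ 750, 621^64 ≡ 1810, 621^128 ≡ 490, 621^256 ≡ 1069, 621^512 ≡ 724, 621^1024 ≡ 1849.
1475 = 1024 + 256 + 128 + 64 + 2 + 1, so 621^1475 ≡ 1849·1069·490·1810·2011·621 ≡ 147 (mod 2951).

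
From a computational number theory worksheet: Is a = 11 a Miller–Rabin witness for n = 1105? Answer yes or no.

n − 1 = 1104 = 2^4 · 69, so s = 4 and d = 69.
x_0 = 11^69 mod 1105 = 996.
x_0 is neither 1 nor 1104, so continue squaring.
x_1 = 996^2 mod 1105 = 831.
x_2 = 831^2 mod 1105 = 1041.
x_3 = 1041^2 mod 1105 = 781.
Reached i = s−1 = 3 without hitting −1: 11 is a Miller–Rabin witness and 1105 is composite.

yes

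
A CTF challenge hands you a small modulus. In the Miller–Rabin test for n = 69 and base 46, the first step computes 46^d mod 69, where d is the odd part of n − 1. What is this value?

46

n − 1 = 68 = 2^2 · 17, so s = 2 and d = 17.
By repeated squaring, 46^17 ≡ 46 (mod 69).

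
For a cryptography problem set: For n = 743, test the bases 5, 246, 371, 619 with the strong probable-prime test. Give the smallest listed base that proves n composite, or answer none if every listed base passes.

n − 1 = 742 = 2^1 · 371, so s = 1 and d = 371.
Base 5: x_0 = 5^371 mod 743 = 742. x_0 = 742 ≡ −1, so 5 is not a witness.
Base 246: x_0 = 246^371 mod 743 = 1. x_0 = 1, so 246 is not a witness.
Base 371: x_0 = 371^371 mod 743 = 742. x_0 = 742 ≡ −1, so 371 is not a witness.
Base 619: x_0 = 619^371 mod 743 = 742. x_0 = 742 ≡ −1, so 619 is not a witness.
No listed base is a witness for 743.

none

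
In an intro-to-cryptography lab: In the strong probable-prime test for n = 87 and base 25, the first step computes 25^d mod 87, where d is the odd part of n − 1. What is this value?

25

n − 1 = 86 = 2^1 · 43, so s = 1 and d = 43.
By repeated squaring, 25^43 ≡ 25 (mod 87).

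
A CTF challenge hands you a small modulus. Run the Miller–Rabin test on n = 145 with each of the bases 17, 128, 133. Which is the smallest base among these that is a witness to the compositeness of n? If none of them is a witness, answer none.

none

n − 1 = 144 = 2^4 · 9, so s = 4 and d = 9.
Base 17: x_0 = 17^9 mod 145 = 17. x_0 is neither 1 nor 144, so continue squaring. x_1 = 17^2 mod 145 = 144. x_1 ≡ −1, so 17 is not a witness.
Base 128: x_0 = 128^9 mod 145 = 128. x_0 is neither 1 nor 144, so continue squaring. x_1 = 128^2 mod 145 = 144. x_1 ≡ −1, so 128 is not a witness.
Base 133: x_0 = 133^9 mod 145 = 133. x_0 is neither 1 nor 144, so continue squaring. x_1 = 133^2 mod 145 = 144. x_1 ≡ −1, so 133 is not a witness.
No listed base is a witness for 145.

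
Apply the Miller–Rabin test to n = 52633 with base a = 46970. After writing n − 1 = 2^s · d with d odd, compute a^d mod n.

n − 1 = 52632 = 2^3 · 6579, so s = 3 and d = 6579.
Repeated squaring mod 52633: 46970^1 ≡ 46970, 46970^2 ≡ 16072, 46970^4 ≡ 39053, 46970^8 ≡ 43001, 46970^16 ≡ 36078, 46970^32 ≡ 7994, 46970^64 ≡ 7574, 46970^128 ≡ 48139, 46970^256 ≡ 37597, 46970^512 ≡ 22561, 46970^1024 ≡ 37611, 46970^2048 ≡ 22813, 46970^4096 ≡ 50498.
6579 = 4096 + 2048 + 256 + 128 + 32 + 16 + 2 + 1, so 46970^6579 ≡ 50498·22813·37597·48139·7994·36078·16072·46970 ≡ 44394 (mod 52633).

44394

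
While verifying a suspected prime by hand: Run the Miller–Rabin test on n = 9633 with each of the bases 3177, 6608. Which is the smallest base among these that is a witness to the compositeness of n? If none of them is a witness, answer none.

3177

n − 1 = 9632 = 2^5 · 301, so s = 5 and d = 301.
Base 3177: x_0 = 3177^301 mod 9633 = 1890. x_0 is neither 1 nor 9632, so continue squaring. x_1 = 1890^2 mod 9633 = 7890. x_2 = 7890^2 mod 9633 = 3654. x_3 = 3654^2 mod 9633 = 378. x_4 = 378^2 mod 9633 = 8022. Reached i = s−1 = 4 without hitting −1: 3177 is a Miller–Rabin witness and 9633 is composite.
Base 6608: x_0 = 6608^301 mod 9633 = 7154. x_0 is neither 1 nor 9632, so continue squaring. x_1 = 7154^2 mod 9633 = 9220. x_2 = 9220^2 mod 9633 = 6808. x_3 = 6808^2 mod 9633 = 4501. x_4 = 4501^2 mod 9633 = 802. Reached i = s−1 = 4 without hitting −1: 6608 is a Miller–Rabin witness and 9633 is composite.
The smallest witness among the given bases is 3177.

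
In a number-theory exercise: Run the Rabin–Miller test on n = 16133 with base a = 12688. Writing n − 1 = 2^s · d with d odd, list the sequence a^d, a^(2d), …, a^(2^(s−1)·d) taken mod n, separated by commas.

12688, 10270

n − 1 = 16132 = 2^2 · 4033, so s = 2 and d = 4033.
x_0 = 12688^4033 mod 16133 = 12688.
x_1 = 12688^2 mod 16133 = 10270.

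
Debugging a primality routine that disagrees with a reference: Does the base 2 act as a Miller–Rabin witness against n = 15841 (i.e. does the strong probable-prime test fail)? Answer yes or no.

no

n − 1 = 15840 = 2^5 · 495, so s = 5 and d = 495.
Repeated squaring mod 15841: 2^1 ≡ 2, 2^2 ≡ 4, 2^4 ≡ 16, 2^8 ≡ 256, 2^16 ≡ 2172, 2^32 ≡ 12807, 2^64 ≡ 1535, 2^128 ≡ 11757, 2^256 ≡ 14324.
495 = 256 + 128 + 64 + 32 + 8 + 4 + 2 + 1, so 2^495 ≡ 14324·11757·1535·12807·256·16·4·2 ≡ 1 (mod 15841).
x_0 = 2^495 mod 15841 = 1.
x_0 = 1, so 2 is not a witness.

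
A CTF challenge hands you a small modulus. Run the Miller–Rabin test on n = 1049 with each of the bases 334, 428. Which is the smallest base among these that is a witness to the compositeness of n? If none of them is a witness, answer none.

none

n − 1 = 1048 = 2^3 · 131, so s = 3 and d = 131.
Base 334: x_0 = 334^131 mod 1049 = 1048. x_0 = 1048 ≡ −1, so 334 is not a witness.
Base 428: x_0 = 428^131 mod 1049 = 623. x_0 is neither 1 nor 1048, so continue squaring. x_1 = 623^2 mod 1049 = 1048. x_1 ≡ −1, so 428 is not a witness.
No listed base is a witness for 1049.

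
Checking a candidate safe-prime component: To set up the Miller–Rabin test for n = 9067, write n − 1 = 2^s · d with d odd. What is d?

Halving: 9066 → 4533; 4533 is odd.
So 9066 = 2^1 · 4533.

4533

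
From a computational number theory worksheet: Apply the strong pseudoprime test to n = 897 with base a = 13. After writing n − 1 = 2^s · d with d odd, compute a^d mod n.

n − 1 = 896 = 2^7 · 7, so s = 7 and d = 7.
13^7 mod 897 = 676.

676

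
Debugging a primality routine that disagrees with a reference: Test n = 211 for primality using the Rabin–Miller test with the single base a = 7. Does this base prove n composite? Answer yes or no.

n − 1 = 210 = 2^1 · 105, so s = 1 and d = 105.
x_0 = 7^105 mod 211 = 210.
x_0 = 210 ≡ −1, so 7 is not a witness.

no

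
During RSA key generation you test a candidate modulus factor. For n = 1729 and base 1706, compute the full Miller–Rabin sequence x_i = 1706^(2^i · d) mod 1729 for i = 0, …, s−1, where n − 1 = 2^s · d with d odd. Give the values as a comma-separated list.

664, 1, 1, 1, 1, 1

n − 1 = 1728 = 2^6 · 27, so s = 6 and d = 27.
x_0 = 1706^27 mod 1729 = 664.
x_1 = 664^2 mod 1729 = 1.
x_2 = 1^2 mod 1729 = 1.
x_3 = 1^2 mod 1729 = 1.
x_4 = 1^2 mod 1729 = 1.
x_5 = 1^2 mod 1729 = 1.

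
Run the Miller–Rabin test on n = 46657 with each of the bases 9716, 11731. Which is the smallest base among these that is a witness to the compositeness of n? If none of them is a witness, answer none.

none

n − 1 = 46656 = 2^6 · 729, so s = 6 and d = 729.
Base 9716: x_0 = 9716^729 mod 46657 = 46441. x_0 is neither 1 nor 46656, so continue squaring. x_1 = 46441^2 mod 46657 = 46656. x_1 ≡ −1, so 9716 is not a witness.
Base 11731: x_0 = 11731^729 mod 46657 = 36106. x_0 is neither 1 nor 46656, so continue squaring. x_1 = 36106^2 mod 46657 = 46656. x_1 ≡ −1, so 11731 is not a witness.
No listed base is a witness for 46657.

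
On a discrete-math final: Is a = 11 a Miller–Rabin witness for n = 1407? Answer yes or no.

yes

n − 1 = 1406 = 2^1 · 703, so s = 1 and d = 703.
x_0 = 11^703 mod 1407 = 515.
x_0 ∉ {1, 1406} and s = 1, so 11 is a Miller–Rabin witness and 1407 is composite.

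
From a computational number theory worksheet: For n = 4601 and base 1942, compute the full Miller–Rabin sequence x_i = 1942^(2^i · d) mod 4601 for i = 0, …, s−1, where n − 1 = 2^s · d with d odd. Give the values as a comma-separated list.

n − 1 = 4600 = 2^3 · 575, so s = 3 and d = 575.
x_0 = 1942^575 mod 4601 = 2402.
x_1 = 2402^2 mod 4601 = 4551.
x_2 = 4551^2 mod 4601 = 2500.

2402, 4551, 2500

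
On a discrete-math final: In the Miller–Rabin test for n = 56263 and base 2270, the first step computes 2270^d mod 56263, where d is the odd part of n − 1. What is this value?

56262

n − 1 = 56262 = 2^1 · 28131, so s = 1 and d = 28131.
Repeated squaring mod 56263: 2270^1 ≡ 2270, 2270^2 ≡ 32967, 2270^4 ≡ 46981, 2270^8 ≡ 16871, 2270^16 ≡ 52387, 2270^32 ≡ 1155, 2270^64 ≡ 39976, 2270^128 ≡ 42587, 2270^256 ≡ 14764, 2270^512 ≡ 12834, 2270^1024 ≡ 29755, 2270^2048 ≡ 5457, 2270^4096 ≡ 15722, 2270^8192 ≡ 17925, 2270^16384 ≡ 43895.
28131 = 16384 + 8192 + 2048 + 1024 + 256 + 128 + 64 + 32 + 2 + 1, so 2270^28131 ≡ 43895·17925·5457·29755·14764·42587·39976·1155·32967·2270 ≡ 56262 (mod 56263).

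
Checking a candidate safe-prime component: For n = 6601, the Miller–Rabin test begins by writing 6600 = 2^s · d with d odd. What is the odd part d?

825

Halving: 6600 → 3300 → 1650 → 825; 825 is odd.
So 6600 = 2^3 · 825.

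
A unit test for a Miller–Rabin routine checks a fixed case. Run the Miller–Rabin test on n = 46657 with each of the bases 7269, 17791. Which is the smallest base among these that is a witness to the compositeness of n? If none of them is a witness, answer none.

n − 1 = 46656 = 2^6 · 729, so s = 6 and d = 729.
Base 7269: x_0 = 7269^729 mod 46657 = 41150. x_0 is neither 1 nor 46656, so continue squaring. x_1 = 41150^2 mod 46657 = 46656. x_1 ≡ −1, so 7269 is not a witness.
Base 17791: x_0 = 17791^729 mod 46657 = 43987. x_0 is neither 1 nor 46656, so continue squaring. x_1 = 43987^2 mod 46657 = 37036. x_2 = 37036^2 mod 46657 = 42810. x_3 = 42810^2 mod 46657 = 9140. x_4 = 9140^2 mod 46657 = 23570. x_5 = 23570^2 mod 46657 = 1. x_5 = 1 but x_4 ≠ ±1, a nontrivial square root of 1 — 17791 is a witness and 46657 is composite.
The smallest witness among the given bases is 17791.

17791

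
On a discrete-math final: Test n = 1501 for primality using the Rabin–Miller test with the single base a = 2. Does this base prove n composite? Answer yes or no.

n − 1 = 1500 = 2^2 · 375, so s = 2 and d = 375.
x_0 = 2^375 mod 1501 = 1171.
x_0 is neither 1 nor 1500, so continue squaring.
x_1 = 1171^2 mod 1501 = 828.
Reached i = s−1 = 1 without hitting −1: 2 is a Miller–Rabin witness and 1501 is composite.

yes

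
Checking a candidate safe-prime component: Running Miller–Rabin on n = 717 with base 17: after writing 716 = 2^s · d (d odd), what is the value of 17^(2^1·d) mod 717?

n − 1 = 716 = 2^2 · 179, so s = 2 and d = 179.
By repeated squaring, 17^179 ≡ 494 (mod 717).
x_0 = 494.
x_1 = 494^2 mod 717 = 256.

256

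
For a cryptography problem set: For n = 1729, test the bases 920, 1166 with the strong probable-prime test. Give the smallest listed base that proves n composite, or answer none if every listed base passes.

n − 1 = 1728 = 2^6 · 27, so s = 6 and d = 27.
Base 920: x_0 = 920^27 mod 1729 = 1728. x_0 = 1728 ≡ −1, so 920 is not a witness.
Base 1166: x_0 = 1166^27 mod 1729 = 1. x_0 = 1, so 1166 is not a witness.
No listed base is a witness for 1729.

none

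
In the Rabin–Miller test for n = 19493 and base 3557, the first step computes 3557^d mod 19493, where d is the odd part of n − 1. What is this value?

8460

n − 1 = 19492 = 2^2 · 4873, so s = 2 and d = 4873.
Repeated squaring mod 19493: 3557^1 ≡ 3557, 3557^2 ≡ 1292, 3557^4 ≡ 12359, 3557^8 ≡ 17226, 3557^16 ≡ 12630, 3557^32 ≡ 5681, 3557^64 ≡ 12846, 3557^128 ≡ 11471, 3557^256 ≡ 6091, 3557^512 ≡ 5102, 3557^1024 ≡ 7249, 3557^2048 ≡ 14366, 3557^4096 ≡ 9565.
4873 = 4096 + 512 + 256 + 8 + 1, so 3557^4873 ≡ 9565·5102·6091·17226·3557 ≡ 8460 (mod 19493).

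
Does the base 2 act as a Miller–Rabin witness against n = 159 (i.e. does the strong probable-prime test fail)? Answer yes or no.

n − 1 = 158 = 2^1 · 79, so s = 1 and d = 79.
By repeated squaring, 2^79 ≡ 104 (mod 159).
x_0 = 2^79 mod 159 = 104.
x_0 ∉ {1, 158} and s = 1, so 2 is a Miller–Rabin witness and 159 is composite.

yes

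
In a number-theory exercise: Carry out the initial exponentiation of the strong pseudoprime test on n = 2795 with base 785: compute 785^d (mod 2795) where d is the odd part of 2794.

2085

n − 1 = 2794 = 2^1 · 1397, so s = 1 and d = 1397.
785^1397 mod 2795 = 2085.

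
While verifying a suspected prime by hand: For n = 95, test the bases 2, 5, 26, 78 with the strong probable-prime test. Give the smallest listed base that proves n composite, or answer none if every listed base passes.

2

n − 1 = 94 = 2^1 · 47, so s = 1 and d = 47.
Base 2: x_0 = 2^47 mod 95 = 53. x_0 ∉ {1, 94} and s = 1, so 2 is a Miller–Rabin witness and 95 is composite.
Base 5: x_0 = 5^47 mod 95 = 25. x_0 ∉ {1, 94} and s = 1, so 5 is a Miller–Rabin witness and 95 is composite.
Base 26: x_0 = 26^47 mod 95 = 11. x_0 ∉ {1, 94} and s = 1, so 26 is a Miller–Rabin witness and 95 is composite.
Base 78: x_0 = 78^47 mod 95 = 72. x_0 ∉ {1, 94} and s = 1, so 78 is a Miller–Rabin witness and 95 is composite.
The smallest witness among the given bases is 2.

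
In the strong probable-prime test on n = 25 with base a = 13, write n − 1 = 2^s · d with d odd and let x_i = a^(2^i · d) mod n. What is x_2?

6

n − 1 = 24 = 2^3 · 3, so s = 3 and d = 3.
x_0 = 13^3 mod 25 = 22.
x_1 = 22^2 mod 25 = 9.
x_2 = 9^2 mod 25 = 6.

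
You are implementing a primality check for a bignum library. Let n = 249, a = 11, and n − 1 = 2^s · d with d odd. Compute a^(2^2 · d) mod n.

94

n − 1 = 248 = 2^3 · 31, so s = 3 and d = 31.
x_0 = 11^31 mod 249 = 230.
x_1 = 230^2 mod 249 = 112.
x_2 = 112^2 mod 249 = 94.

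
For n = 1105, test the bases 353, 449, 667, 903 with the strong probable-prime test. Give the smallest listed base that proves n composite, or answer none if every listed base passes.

n − 1 = 1104 = 2^4 · 69, so s = 4 and d = 69.
Base 353: x_0 = 353^69 mod 1105 = 863. x_0 is neither 1 nor 1104, so continue squaring. x_1 = 863^2 mod 1105 = 1104. x_1 ≡ −1, so 353 is not a witness.
Base 449: x_0 = 449^69 mod 1105 = 164. x_0 is neither 1 nor 1104, so continue squaring. x_1 = 164^2 mod 1105 = 376. x_2 = 376^2 mod 1105 = 1041. x_3 = 1041^2 mod 1105 = 781. Reached i = s−1 = 3 without hitting −1: 449 is a Miller–Rabin witness and 1105 is composite.
Base 667: x_0 = 667^69 mod 1105 = 922. x_0 is neither 1 nor 1104, so continue squaring. x_1 = 922^2 mod 1105 = 339. x_2 = 339^2 mod 1105 = 1. x_2 = 1 but x_1 ≠ ±1, a nontrivial square root of 1 — 667 is a witness and 1105 is composite.
Base 903: x_0 = 903^69 mod 1105 = 83. x_0 is neither 1 nor 1104, so continue squaring. x_1 = 83^2 mod 1105 = 259. x_2 = 259^2 mod 1105 = 781. x_3 = 781^2 mod 1105 = 1. x_3 = 1 but x_2 ≠ ±1, a nontrivial square root of 1 — 903 is a witness and 1105 is composite.
The smallest witness among the given bases is 449.

449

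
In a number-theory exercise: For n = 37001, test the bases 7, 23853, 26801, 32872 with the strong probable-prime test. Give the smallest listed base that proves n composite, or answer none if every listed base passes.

n − 1 = 37000 = 2^3 · 4625, so s = 3 and d = 4625.
Base 7: x_0 = 7^4625 mod 37001 = 26100. x_0 is neither 1 nor 37000, so continue squaring. x_1 = 26100^2 mod 37001 = 21590. x_2 = 21590^2 mod 37001 = 26503. Reached i = s−1 = 2 without hitting −1: 7 is a Miller–Rabin witness and 37001 is composite.
Base 23853: x_0 = 23853^4625 mod 37001 = 4773. x_0 is neither 1 nor 37000, so continue squaring. x_1 = 4773^2 mod 37001 = 25914. x_2 = 25914^2 mod 37001 = 4247. Reached i = s−1 = 2 without hitting −1: 23853 is a Miller–Rabin witness and 37001 is composite.
Base 26801: x_0 = 26801^4625 mod 37001 = 5604. x_0 is neither 1 nor 37000, so continue squaring. x_1 = 5604^2 mod 37001 = 27968. x_2 = 27968^2 mod 37001 = 7884. Reached i = s−1 = 2 without hitting −1: 26801 is a Miller–Rabin witness and 37001 is composite.
Base 32872: x_0 = 32872^4625 mod 37001 = 32433. x_0 is neither 1 nor 37000, so continue squaring. x_1 = 32433^2 mod 37001 = 35061. x_2 = 35061^2 mod 37001 = 26499. Reached i = s−1 = 2 without hitting −1: 32872 is a Miller–Rabin witness and 37001 is composite.
The smallest witness among the given bases is 7.

7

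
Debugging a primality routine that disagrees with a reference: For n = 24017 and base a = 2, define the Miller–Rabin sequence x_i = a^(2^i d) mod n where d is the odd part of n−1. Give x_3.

4

n − 1 = 24016 = 2^4 · 1501, so s = 4 and d = 1501.
x_0 = 2^1501 mod 24017 = 21590.
x_1 = 21590^2 mod 24017 = 6164.
x_2 = 6164^2 mod 24017 = 2.
x_3 = 2^2 mod 24017 = 4.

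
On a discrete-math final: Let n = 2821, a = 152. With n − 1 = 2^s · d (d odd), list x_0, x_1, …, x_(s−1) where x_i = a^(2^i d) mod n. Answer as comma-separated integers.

1210, 1

n − 1 = 2820 = 2^2 · 705, so s = 2 and d = 705.
x_0 = 152^705 mod 2821 = 1210.
x_1 = 1210^2 mod 2821 = 1.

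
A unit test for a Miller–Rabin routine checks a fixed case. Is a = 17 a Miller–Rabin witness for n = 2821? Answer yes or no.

n − 1 = 2820 = 2^2 · 705, so s = 2 and d = 705.
By repeated squaring, 17^705 ≡ 2820 (mod 2821).
x_0 = 17^705 mod 2821 = 2820.
x_0 = 2820 ≡ −1, so 17 is not a witness.

no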